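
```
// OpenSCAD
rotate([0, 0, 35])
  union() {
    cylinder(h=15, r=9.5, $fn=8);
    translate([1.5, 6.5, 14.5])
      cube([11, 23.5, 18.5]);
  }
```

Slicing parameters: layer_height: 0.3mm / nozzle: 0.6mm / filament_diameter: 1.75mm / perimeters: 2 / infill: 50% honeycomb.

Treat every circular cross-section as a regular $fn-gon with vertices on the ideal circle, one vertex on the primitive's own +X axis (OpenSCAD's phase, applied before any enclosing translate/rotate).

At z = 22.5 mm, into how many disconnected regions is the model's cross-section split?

At z = 22.5 mm: the cylinder is not intersected at this z (z outside [0, 15]); the cube at (1.5, 6.5) (footprint 11×23.5) is included at this height; Taking the union: only the 11×23.5 cube at (1.5, 6.5) is present, so the union is just that shape — 1 connected region; (rotated 35° about Z; rotation is an isometry so areas/perimeters/island counts are preserved). The result has 1 disconnected region.

1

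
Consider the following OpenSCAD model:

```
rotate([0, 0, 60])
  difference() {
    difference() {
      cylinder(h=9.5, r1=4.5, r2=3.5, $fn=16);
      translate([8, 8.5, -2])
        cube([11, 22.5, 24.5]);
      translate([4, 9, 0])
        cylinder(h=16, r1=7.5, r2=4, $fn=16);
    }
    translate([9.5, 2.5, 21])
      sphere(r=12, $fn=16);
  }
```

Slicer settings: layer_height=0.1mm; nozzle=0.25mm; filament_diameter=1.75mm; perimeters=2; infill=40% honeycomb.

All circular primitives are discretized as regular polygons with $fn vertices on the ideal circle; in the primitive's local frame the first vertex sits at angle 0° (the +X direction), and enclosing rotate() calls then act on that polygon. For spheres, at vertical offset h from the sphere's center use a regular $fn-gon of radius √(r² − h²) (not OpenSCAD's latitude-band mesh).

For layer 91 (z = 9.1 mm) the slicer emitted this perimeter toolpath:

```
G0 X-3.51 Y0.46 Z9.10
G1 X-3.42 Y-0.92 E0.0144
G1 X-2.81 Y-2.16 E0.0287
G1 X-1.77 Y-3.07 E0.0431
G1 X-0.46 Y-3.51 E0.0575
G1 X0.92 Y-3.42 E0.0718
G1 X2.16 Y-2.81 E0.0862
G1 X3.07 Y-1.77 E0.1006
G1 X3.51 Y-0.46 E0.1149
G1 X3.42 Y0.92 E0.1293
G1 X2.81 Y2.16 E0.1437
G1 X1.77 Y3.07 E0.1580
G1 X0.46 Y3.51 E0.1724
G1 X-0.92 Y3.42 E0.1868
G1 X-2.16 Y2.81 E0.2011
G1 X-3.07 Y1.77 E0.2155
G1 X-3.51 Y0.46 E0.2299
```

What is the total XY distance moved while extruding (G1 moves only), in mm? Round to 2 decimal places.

22.11 mm

Sum the Euclidean lengths of each G1 segment: total = 22.11 mm.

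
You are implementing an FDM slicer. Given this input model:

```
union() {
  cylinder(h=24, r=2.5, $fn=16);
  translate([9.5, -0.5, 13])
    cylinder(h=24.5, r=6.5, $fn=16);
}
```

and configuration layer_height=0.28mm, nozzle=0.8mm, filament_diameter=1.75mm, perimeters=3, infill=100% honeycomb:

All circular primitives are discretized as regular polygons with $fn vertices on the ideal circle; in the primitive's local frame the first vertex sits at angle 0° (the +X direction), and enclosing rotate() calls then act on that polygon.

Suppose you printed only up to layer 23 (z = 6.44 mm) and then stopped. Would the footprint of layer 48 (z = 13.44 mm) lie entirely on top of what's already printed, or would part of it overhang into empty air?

part overhangs

Compare the two slices. At z = 6.44: the cylinder: section is a regular 16-gon, circumradius r=2.5 (area = (16/2)·2.500²·sin(360°/16) = 19.13 mm²); the cylinder at (9.5, -0.5) is not intersected at this z (z outside [13, 37.5]); Merging all regions: only the r=2.5 cylinder is present, so the union is just that shape — area = 19.13 mm². At z = 13.44: the r=2.5 cylinder gives a regular 16-gon of circumradius 2.5 (constant along its height) (area = (16/2)·2.500²·sin(360°/16) = 19.13 mm²); the r=6.5 cylinder at (9.5, -0.5) gives a regular 16-gon of circumradius 6.5 (constant along its height) (area = (16/2)·6.500²·sin(360°/16) = 129.35 mm²); Combining (union): the 2 present regions are separate (no shared area or edge), so areas and boundary lengths simply add and each stays a separate island — area = 148.48 mm². Checking containment: at z = 13.44 the cross-section extends beyond the z = 6.44 cross-section by about 129.35 mm².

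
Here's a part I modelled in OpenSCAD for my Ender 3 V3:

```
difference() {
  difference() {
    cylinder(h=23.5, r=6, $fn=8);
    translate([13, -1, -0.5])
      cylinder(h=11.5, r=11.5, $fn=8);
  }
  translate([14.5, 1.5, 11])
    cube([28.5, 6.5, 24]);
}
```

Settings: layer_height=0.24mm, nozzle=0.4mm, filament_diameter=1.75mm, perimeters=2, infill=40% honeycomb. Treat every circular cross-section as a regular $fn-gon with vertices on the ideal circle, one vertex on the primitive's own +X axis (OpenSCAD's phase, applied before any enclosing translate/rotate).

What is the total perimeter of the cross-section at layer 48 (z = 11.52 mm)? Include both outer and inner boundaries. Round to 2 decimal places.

At z = 11.52 mm: the r=6 cylinder contributes a regular 8-gon of circumradius 6 (perimeter = 2·8·6.000·sin(180°/8) = 36.74 mm); the cylinder at (13, -1) is absent (z outside [-0.5, 11]); Subtracting the remaining from the first: none of the subtracted shapes is present at this height, so the r=6 cylinder is unchanged — boundary = 36.74 mm; the cube at (14.5, 1.5) (footprint 28.5×6.5) is included at this height (perimeter 70.00 mm); Subtracting the remaining from the first: starting from the result so far, the 28.5×6.5 cube at (14.5, 1.5) misses the remaining region (no effect) — boundary = 36.74 mm. Overall, the cross-section is a single solid region. Total boundary length (outer) = 36.74 mm.

36.74 mm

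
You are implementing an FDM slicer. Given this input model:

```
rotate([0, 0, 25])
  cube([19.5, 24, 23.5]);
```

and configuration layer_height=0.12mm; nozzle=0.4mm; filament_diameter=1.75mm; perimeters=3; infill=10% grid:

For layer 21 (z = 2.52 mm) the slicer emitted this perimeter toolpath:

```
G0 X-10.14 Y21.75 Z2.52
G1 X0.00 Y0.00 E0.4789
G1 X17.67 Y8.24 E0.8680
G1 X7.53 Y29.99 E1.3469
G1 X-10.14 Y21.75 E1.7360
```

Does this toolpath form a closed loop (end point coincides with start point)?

Start point (G0): (-10.14, 21.75). End point (last G1): the path returns to the start — closed.

yes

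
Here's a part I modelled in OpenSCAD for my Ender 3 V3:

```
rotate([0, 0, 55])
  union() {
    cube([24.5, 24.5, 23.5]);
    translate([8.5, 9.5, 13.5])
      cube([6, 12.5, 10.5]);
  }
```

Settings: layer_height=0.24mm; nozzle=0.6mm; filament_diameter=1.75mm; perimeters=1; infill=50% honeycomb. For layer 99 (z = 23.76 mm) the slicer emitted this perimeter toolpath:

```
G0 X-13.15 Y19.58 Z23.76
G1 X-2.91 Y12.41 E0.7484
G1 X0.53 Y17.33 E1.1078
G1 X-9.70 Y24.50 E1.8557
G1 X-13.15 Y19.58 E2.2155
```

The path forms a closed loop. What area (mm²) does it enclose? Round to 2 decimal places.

75.06 mm²

Apply the shoelace formula to the sequence of (X, Y) vertices; enclosed area = 75.06 mm².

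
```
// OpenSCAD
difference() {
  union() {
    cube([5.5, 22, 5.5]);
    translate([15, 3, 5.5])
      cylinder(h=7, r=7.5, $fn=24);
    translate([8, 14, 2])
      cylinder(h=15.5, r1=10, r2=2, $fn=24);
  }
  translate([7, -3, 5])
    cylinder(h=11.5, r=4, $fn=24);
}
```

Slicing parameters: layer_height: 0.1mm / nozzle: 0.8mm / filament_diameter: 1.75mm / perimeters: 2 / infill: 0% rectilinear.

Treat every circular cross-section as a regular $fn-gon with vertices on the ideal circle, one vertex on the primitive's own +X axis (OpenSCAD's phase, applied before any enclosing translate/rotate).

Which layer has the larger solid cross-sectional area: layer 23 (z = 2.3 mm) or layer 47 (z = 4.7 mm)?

layer 23 (z = 2.3 mm)

Layer 23 (z = 2.3): the 5.5×22 cube contributes its full rectangle (area 121.00 mm²); the cylinder at (15, 3) does not reach this height (z outside [5.5, 12.5]); the cone at (8, 14) (r1=10→r2=2) has section circumradius 9.845 here — a regular 24-gon (area = (24/2)·9.845²·sin(360°/24) = 301.04 mm²); Merging all regions: the regions partially overlap — summed areas 422.04 mm² minus the doubly-counted overlap 85.70 mm² gives 336.34 mm² — area = 336.34 mm²; the cylinder at (7, -3) is absent (z outside [5, 16.5]); Taking the first minus the rest: none of the subtracted shapes is present at this height, so that combined region is unchanged — area = 336.34 mm². So its area = 336.34 mm². Layer 47 (z = 4.7): the cube is present — its section is the full 5.5×22 rectangle (area 121.00 mm²); the cylinder at (15, 3) does not reach this height (z outside [5.5, 12.5]); the cone at (8, 14) (r1=10→r2=2) has section circumradius 8.606 here — a regular 24-gon (area = (24/2)·8.606²·sin(360°/24) = 230.05 mm²); Merging all regions: the regions partially overlap — summed areas 351.05 mm² minus the doubly-counted overlap 70.50 mm² gives 280.55 mm² — area = 280.55 mm²; the cylinder at (7, -3) is not intersected at this z (z outside [5, 16.5]); After the difference (first − rest): none of the subtracted shapes is present at this height, so that combined region is unchanged — area = 280.55 mm². So its area = 280.55 mm². Layer 23 is larger (336.34 vs 280.55 mm²).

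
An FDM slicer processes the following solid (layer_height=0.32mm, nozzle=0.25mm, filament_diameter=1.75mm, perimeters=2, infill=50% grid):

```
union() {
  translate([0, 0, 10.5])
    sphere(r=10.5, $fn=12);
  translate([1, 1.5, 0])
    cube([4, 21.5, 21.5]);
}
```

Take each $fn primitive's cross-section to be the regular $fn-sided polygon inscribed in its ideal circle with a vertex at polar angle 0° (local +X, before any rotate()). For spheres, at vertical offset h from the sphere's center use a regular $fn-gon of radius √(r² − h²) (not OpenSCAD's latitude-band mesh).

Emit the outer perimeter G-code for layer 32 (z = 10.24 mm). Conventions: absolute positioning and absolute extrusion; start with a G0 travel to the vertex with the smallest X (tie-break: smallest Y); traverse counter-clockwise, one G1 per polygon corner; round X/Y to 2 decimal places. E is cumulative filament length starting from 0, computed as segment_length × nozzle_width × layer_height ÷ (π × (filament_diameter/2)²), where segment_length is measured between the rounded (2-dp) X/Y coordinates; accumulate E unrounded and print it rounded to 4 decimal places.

At z = 10.24 mm: the r=10.5 sphere contributes a regular 12-gon of circumradius √(10.5²−0.26²) = 10.497; the cube at (1, 1.5) is present — its section is the full 4×21.5 rectangle; Merging all regions: the regions partially overlap (shared area 32.77 mm²), so overlapping operands fuse into one piece — 1 connected region. The outline is a single polygon with 16 vertices. Extrusion per mm of travel: 0.25 × 0.32 / (π × 0.875²) = 0.033260. Accumulating E over each segment gives final E = 3.0493.

G0 X-10.50 Y0.00 Z10.24
G1 X-9.09 Y-5.25 E0.1808
G1 X-5.25 Y-9.09 E0.3614
G1 X0.00 Y-10.50 E0.5422
G1 X5.25 Y-9.09 E0.7230
G1 X9.09 Y-5.25 E0.9037
G1 X10.50 Y0.00 E1.0845
G1 X9.09 Y5.25 E1.2653
G1 X5.25 Y9.09 E1.4459
G1 X5.00 Y9.16 E1.4545
G1 X5.00 Y23.00 E1.9148
G1 X1.00 Y23.00 E2.0479
G1 X1.00 Y10.23 E2.4726
G1 X0.00 Y10.50 E2.5071
G1 X-5.25 Y9.09 E2.6879
G1 X-9.09 Y5.25 E2.8685
G1 X-10.50 Y0.00 E3.0493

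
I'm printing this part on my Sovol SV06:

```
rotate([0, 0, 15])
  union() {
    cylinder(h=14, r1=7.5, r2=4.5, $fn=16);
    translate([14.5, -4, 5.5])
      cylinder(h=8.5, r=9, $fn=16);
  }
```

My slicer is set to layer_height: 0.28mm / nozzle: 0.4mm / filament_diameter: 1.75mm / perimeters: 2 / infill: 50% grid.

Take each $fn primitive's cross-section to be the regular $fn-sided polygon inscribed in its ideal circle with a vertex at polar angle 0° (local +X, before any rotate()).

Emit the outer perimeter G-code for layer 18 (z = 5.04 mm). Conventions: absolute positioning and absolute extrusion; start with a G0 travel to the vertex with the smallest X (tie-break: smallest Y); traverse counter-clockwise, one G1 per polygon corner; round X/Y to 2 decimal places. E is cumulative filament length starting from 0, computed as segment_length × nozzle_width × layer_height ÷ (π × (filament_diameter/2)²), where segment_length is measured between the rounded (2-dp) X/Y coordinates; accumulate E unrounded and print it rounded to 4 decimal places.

At z = 5.04 mm: the cone (r1=7.5→r2=4.5) has section circumradius 6.420 here — a regular 16-gon; the cylinder at (14.5, -4) is not intersected at this z (z outside [5.5, 14]); Taking the union: only the cone is present, so the union is just that shape — 1 connected region; (whole slice rotated 15° about Z — lengths, areas and connectivity unchanged). The outline is a single polygon with 16 vertices. Extrusion per mm of travel: 0.4 × 0.28 / (π × 0.875²) = 0.046564. Accumulating E over each segment gives final E = 1.8664.

G0 X-6.37 Y0.84 Z5.04
G1 X-6.20 Y-1.66 E0.1167
G1 X-5.09 Y-3.91 E0.2335
G1 X-3.21 Y-5.56 E0.3500
G1 X-0.84 Y-6.37 E0.4666
G1 X1.66 Y-6.20 E0.5833
G1 X3.91 Y-5.09 E0.7001
G1 X5.56 Y-3.21 E0.8166
G1 X6.37 Y-0.84 E0.9332
G1 X6.20 Y1.66 E1.0499
G1 X5.09 Y3.91 E1.1667
G1 X3.21 Y5.56 E1.2832
G1 X0.84 Y6.37 E1.3998
G1 X-1.66 Y6.20 E1.5165
G1 X-3.91 Y5.09 E1.6333
G1 X-5.56 Y3.21 E1.7498
G1 X-6.37 Y0.84 E1.8664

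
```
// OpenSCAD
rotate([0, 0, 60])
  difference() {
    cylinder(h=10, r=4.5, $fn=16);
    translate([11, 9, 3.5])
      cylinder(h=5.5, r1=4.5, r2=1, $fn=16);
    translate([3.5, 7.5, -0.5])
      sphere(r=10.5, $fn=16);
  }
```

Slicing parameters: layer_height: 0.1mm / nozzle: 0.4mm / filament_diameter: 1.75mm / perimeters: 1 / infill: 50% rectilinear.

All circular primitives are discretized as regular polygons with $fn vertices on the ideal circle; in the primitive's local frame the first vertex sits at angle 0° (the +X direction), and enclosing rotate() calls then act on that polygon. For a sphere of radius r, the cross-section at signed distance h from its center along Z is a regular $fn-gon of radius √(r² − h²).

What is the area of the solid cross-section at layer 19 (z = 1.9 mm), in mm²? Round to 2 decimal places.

17.85 mm²

At z = 1.9 mm: the cylinder: section is a regular 16-gon, circumradius r=4.5 (area = (16/2)·4.500²·sin(360°/16) = 61.99 mm²); the cone at (11, 9) does not reach this height (z outside [3.5, 9]); the r=10.5 sphere at (3.5, 7.5) contributes a regular 16-gon of circumradius √(10.5²−2.4²) = 10.222 (area = (16/2)·10.222²·sin(360°/16) = 319.89 mm²); Taking the first minus the rest: starting from the r=4.5 cylinder (61.99 mm²), the r=10.5 sphere at (3.5, 7.5) partially overlaps it — only the 44.15 mm² overlap (of its 319.89 mm²) is removed, clipping the outline — area = 17.85 mm²; (rotated 60° about Z; rotation is an isometry so areas/perimeters/island counts are preserved). Overall, the cross-section is a single solid region. Net area = 17.85 mm².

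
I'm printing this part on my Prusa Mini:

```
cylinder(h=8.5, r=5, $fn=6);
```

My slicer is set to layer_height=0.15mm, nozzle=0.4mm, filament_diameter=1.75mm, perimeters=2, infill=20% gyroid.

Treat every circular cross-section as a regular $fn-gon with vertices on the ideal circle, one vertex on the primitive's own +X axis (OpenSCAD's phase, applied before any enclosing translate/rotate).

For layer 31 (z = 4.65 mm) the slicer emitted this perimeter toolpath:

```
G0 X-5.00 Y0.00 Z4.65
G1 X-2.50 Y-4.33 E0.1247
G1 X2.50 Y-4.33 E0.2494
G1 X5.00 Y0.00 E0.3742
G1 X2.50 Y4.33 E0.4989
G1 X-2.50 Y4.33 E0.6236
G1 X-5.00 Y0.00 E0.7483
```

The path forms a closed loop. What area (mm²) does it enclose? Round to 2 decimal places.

64.95 mm²

Apply the shoelace formula to the sequence of (X, Y) vertices; enclosed area = 64.95 mm².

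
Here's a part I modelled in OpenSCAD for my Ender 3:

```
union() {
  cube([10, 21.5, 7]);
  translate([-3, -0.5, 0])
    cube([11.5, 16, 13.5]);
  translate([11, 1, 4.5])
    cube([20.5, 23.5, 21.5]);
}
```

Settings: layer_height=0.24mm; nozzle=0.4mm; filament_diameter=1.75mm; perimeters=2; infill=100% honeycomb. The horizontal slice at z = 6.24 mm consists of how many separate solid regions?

At z = 6.24 mm: the cube (footprint 10×21.5) is included at this height; the cube at (-3, -0.5) is present — its section is the full 11.5×16 rectangle; the 20.5×23.5 cube at (11, 1) contributes its full rectangle; Taking the union: the regions partially overlap (shared area 131.75 mm²), so overlapping operands fuse into one piece — 2 connected regions. The result has 2 disconnected regions.

2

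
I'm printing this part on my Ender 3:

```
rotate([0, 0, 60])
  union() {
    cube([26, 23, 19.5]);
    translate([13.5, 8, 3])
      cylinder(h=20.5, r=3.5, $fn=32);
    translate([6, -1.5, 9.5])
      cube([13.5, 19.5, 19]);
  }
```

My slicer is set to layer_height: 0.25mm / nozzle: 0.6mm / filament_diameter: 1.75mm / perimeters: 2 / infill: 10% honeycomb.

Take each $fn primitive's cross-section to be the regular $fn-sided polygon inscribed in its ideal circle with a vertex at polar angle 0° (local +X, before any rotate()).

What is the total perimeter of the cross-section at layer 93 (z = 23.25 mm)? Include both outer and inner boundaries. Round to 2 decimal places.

66.00 mm

At z = 23.25 mm: the cube is absent (z outside [0, 19.5]); the r=3.5 cylinder at (13.5, 8) contributes a regular 32-gon of circumradius 3.5 (perimeter = 2·32·3.500·sin(180°/32) = 21.96 mm); the cube at (6, -1.5) is present — its section is the full 13.5×19.5 rectangle (perimeter 66.00 mm); Taking the union: the r=3.5 cylinder at (13.5, 8) lies entirely inside the 13.5×19.5 cube at (6, -1.5), so the union is just the 13.5×19.5 cube at (6, -1.5) — boundary = 66.00 mm; (whole slice rotated 60° about Z — lengths, areas and connectivity unchanged). Overall, the cross-section is a single solid region. Total boundary length (outer) = 66.00 mm.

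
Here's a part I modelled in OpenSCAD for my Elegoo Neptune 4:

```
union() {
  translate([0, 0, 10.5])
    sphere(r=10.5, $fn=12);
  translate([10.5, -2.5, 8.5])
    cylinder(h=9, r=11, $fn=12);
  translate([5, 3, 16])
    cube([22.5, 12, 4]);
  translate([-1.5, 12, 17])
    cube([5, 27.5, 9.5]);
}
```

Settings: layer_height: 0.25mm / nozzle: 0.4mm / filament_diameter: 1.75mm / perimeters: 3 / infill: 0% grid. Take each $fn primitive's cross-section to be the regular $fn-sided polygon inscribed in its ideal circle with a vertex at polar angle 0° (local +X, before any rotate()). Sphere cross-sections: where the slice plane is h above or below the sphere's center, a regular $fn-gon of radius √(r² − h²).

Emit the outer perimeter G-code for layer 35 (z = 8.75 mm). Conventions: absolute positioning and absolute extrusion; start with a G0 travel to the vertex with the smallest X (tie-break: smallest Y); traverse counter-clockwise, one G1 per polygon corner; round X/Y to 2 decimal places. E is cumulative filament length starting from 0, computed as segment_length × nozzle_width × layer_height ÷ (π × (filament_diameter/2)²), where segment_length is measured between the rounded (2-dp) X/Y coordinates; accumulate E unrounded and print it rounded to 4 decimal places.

G0 X-10.35 Y0.00 Z8.75
G1 X-8.97 Y-5.18 E0.2229
G1 X-5.18 Y-8.97 E0.4457
G1 X0.00 Y-10.35 E0.6686
G1 X2.62 Y-9.65 E0.7813
G1 X5.00 Y-12.03 E0.9213
G1 X10.50 Y-13.50 E1.1580
G1 X16.00 Y-12.03 E1.3946
G1 X20.03 Y-8.00 E1.6316
G1 X21.50 Y-2.50 E1.8683
G1 X20.03 Y3.00 E2.1050
G1 X16.00 Y7.03 E2.3419
G1 X10.50 Y8.50 E2.5786
G1 X6.67 Y7.47 E2.7435
G1 X5.18 Y8.97 E2.8314
G1 X0.00 Y10.35 E3.0543
G1 X-5.18 Y8.97 E3.2771
G1 X-8.97 Y5.18 E3.5000
G1 X-10.35 Y0.00 E3.7228

At z = 8.75 mm: the sphere: section is a regular 12-gon, circumradius = √(r²−h²) = √(10.5²−1.75²) = 10.353; the cylinder at (10.5, -2.5): section is a regular 12-gon, circumradius r=11; the cube at (5, 3) is not intersected at this z (z outside [16, 20]); the cube at (-1.5, 12) is absent (z outside [17, 26.5]); Merging all regions: the regions partially overlap (shared area 127.22 mm²), so overlapping operands fuse into one piece — 1 connected region. The outline is a single polygon with 18 vertices. Extrusion per mm of travel: 0.4 × 0.25 / (π × 0.875²) = 0.041575. Accumulating E over each segment gives final E = 3.7228.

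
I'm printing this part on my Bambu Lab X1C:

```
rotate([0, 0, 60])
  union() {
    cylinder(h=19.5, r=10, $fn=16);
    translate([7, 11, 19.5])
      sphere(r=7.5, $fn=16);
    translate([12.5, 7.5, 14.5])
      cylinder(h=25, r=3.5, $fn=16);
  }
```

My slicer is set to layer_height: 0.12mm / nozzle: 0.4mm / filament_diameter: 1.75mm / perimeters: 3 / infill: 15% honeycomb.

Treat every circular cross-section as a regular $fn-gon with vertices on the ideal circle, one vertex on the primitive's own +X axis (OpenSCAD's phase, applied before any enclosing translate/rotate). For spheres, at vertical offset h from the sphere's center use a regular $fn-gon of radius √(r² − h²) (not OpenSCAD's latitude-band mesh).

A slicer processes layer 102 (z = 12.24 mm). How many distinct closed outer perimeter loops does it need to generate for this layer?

At z = 12.24 mm: the cylinder: section is a regular 16-gon, circumradius r=10; the r=7.5 sphere at (7, 11) contributes a regular 16-gon of circumradius √(7.5²−7.26²) = 1.882; the cylinder at (12.5, 7.5) does not reach this height (z outside [14.5, 39.5]); Taking the union: the 2 present regions are separate (no shared area or edge), so areas and boundary lengths simply add and each stays a separate island — 2 connected regions; (rotated 60° about Z; rotation is an isometry so areas/perimeters/island counts are preserved). The result has 2 disconnected regions.

2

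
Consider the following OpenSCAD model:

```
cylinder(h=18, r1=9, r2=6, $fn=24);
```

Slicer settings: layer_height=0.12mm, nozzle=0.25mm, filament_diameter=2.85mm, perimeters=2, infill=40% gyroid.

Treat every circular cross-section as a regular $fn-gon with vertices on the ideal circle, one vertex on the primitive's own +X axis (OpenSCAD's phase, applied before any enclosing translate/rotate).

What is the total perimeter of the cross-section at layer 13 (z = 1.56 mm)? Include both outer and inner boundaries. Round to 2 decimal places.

At z = 1.56 mm: the cone: at t=0.087 of its height the radius interpolates to r₁+(r₂−r₁)t = 8.740, giving a regular 24-gon of that circumradius (perimeter = 2·24·8.740·sin(180°/24) = 54.76 mm). Overall, the cross-section is a single solid region. Total boundary length (outer) = 54.76 mm.

54.76 mm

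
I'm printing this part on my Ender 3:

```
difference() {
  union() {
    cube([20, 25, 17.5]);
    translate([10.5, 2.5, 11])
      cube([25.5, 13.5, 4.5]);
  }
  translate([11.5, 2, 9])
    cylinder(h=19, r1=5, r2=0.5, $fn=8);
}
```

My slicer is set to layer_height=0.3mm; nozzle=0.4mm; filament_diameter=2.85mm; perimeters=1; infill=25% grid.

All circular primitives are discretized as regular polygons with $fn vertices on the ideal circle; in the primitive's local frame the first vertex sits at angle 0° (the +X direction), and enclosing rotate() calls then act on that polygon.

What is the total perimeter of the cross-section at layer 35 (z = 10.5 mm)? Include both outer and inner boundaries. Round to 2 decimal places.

At z = 10.5 mm: the 20×25 cube contributes its full rectangle (perimeter 90.00 mm); the cube at (10.5, 2.5) is absent (z outside [11, 15.5]); Merging all regions: only the 20×25 cube is present, so the union is just that shape — boundary = 90.00 mm; the cone at (11.5, 2) contributes a regular 8-gon of circumradius 4.645 (interpolated between r1=5 and r2=0.5 at t=0.079) (perimeter = 2·8·4.645·sin(180°/8) = 28.44 mm); After the difference (first − rest): starting from that combined region, the cone at (11.5, 2) partially overlaps it — only the 47.43 mm² overlap (of its 61.02 mm²) is removed, clipping the outline — boundary = 100.92 mm. Overall, the cross-section is a single solid region. Total boundary length (outer) = 100.92 mm.

100.92 mm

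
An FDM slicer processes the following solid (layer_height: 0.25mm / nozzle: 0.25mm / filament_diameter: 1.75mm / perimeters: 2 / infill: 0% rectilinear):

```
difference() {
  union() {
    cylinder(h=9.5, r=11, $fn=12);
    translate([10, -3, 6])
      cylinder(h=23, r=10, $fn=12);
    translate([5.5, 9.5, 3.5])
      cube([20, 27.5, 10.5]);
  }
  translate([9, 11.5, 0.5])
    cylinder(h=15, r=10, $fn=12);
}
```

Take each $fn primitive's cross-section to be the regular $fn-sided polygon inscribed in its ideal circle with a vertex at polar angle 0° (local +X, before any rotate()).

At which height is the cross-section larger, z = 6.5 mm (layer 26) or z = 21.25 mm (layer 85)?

layer 26 (z = 6.5 mm)

Layer 26 (z = 6.5): the cylinder: section is a regular 12-gon, circumradius r=11 (area = (12/2)·11.000²·sin(360°/12) = 363.00 mm²); the r=10 cylinder at (10, -3) contributes a regular 12-gon of circumradius 10 (area = (12/2)·10.000²·sin(360°/12) = 300.00 mm²); the cube at (5.5, 9.5) is present — its section is the full 20×27.5 rectangle (area 550.00 mm²); Merging all regions: the regions partially overlap — summed areas 1213.00 mm² minus the doubly-counted overlap 125.90 mm² gives 1087.10 mm² — area = 1087.10 mm²; the cylinder at (9, 11.5): section is a regular 12-gon, circumradius r=10 (area = (12/2)·10.000²·sin(360°/12) = 300.00 mm²); Taking the first minus the rest: starting from that combined region (1087.10 mm²), the r=10 cylinder at (9, 11.5) partially overlaps it — only the 214.78 mm² overlap (of its 300.00 mm²) is removed, clipping the outline — area = 872.33 mm². So its area = 872.33 mm². Layer 85 (z = 21.25): the cylinder is not intersected at this z (z outside [0, 9.5]); the r=10 cylinder at (10, -3) gives a regular 12-gon of circumradius 10 (constant along its height) (area = (12/2)·10.000²·sin(360°/12) = 300.00 mm²); the cube at (5.5, 9.5) is not intersected at this z (z outside [3.5, 14]); Combining (union): only the r=10 cylinder at (10, -3) is present, so the union is just that shape — area = 300.00 mm²; the cylinder at (9, 11.5) is absent (z outside [0.5, 15.5]); Subtracting the remaining from the first: none of the subtracted shapes is present at this height, so that combined region is unchanged — area = 300.00 mm². So its area = 300.00 mm². Layer 26 is larger (872.33 vs 300.00 mm²).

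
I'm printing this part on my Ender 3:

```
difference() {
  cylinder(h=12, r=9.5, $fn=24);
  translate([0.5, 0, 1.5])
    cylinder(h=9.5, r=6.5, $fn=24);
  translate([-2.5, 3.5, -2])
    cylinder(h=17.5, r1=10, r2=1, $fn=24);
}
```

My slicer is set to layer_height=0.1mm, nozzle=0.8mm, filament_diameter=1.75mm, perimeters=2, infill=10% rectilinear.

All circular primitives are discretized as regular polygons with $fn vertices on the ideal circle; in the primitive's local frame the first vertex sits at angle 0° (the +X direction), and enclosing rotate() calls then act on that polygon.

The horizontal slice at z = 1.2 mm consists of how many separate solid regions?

1

At z = 1.2 mm: the r=9.5 cylinder gives a regular 24-gon of circumradius 9.5 (constant along its height); the cylinder at (0.5, 0) is absent (z outside [1.5, 11]); the cone at (-2.5, 3.5) contributes a regular 24-gon of circumradius 8.354 (interpolated between r1=10 and r2=1 at t=0.183); Subtracting the remaining from the first: starting from the r=9.5 cylinder, the cone at (-2.5, 3.5) partially overlaps it — only the 170.14 mm² overlap (of its 216.77 mm²) is removed, clipping the outline — 1 connected region. The result has 1 disconnected region.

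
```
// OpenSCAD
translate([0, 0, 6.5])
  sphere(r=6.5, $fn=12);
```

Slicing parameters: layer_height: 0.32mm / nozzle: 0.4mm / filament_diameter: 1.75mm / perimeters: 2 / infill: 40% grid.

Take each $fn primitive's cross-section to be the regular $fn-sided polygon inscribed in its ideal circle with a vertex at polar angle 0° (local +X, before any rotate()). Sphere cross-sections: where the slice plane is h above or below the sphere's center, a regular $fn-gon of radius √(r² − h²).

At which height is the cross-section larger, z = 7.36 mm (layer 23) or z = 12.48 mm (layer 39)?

Layer 23 (z = 7.36): the r=6.5 sphere contributes a regular 12-gon of circumradius √(6.5²−0.86²) = 6.443 (area = (12/2)·6.443²·sin(360°/12) = 124.53 mm²). So its area = 124.53 mm². Layer 39 (z = 12.48): the sphere: section is a regular 12-gon, circumradius = √(r²−h²) = √(6.5²−5.98²) = 2.547 (area = (12/2)·2.547²·sin(360°/12) = 19.47 mm²). So its area = 19.47 mm². Layer 23 is larger (124.53 vs 19.47 mm²).

layer 23 (z = 7.36 mm)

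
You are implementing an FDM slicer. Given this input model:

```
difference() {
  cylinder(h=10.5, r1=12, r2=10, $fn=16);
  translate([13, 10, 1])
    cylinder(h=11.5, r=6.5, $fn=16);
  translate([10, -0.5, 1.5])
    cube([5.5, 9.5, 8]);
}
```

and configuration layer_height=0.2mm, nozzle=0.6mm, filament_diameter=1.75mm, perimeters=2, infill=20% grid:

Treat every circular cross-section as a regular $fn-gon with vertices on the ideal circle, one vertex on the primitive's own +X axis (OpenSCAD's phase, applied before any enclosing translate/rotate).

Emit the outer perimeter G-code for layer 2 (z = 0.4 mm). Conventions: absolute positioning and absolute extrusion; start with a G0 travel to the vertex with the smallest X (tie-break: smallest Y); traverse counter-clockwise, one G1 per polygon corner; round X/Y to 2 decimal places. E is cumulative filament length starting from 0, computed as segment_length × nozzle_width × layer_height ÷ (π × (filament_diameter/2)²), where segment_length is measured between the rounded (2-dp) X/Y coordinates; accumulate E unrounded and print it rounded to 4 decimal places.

At z = 0.4 mm: the cone contributes a regular 16-gon of circumradius 11.924 (interpolated between r1=12 and r2=10 at t=0.038); the cylinder at (13, 10) is absent (z outside [1, 12.5]); the cube at (10, -0.5) does not reach this height (z outside [1.5, 9.5]); Taking the first minus the rest: none of the subtracted shapes is present at this height, so the cone is unchanged — 1 connected region. The outline is a single polygon with 16 vertices. Extrusion per mm of travel: 0.6 × 0.2 / (π × 0.875²) = 0.049890. Accumulating E over each segment gives final E = 3.7137.

G0 X-11.92 Y0.00 Z0.40
G1 X-11.02 Y-4.56 E0.2319
G1 X-8.43 Y-8.43 E0.4642
G1 X-4.56 Y-11.02 E0.6965
G1 X0.00 Y-11.92 E0.9284
G1 X4.56 Y-11.02 E1.1603
G1 X8.43 Y-8.43 E1.3926
G1 X11.02 Y-4.56 E1.6250
G1 X11.92 Y0.00 E1.8569
G1 X11.02 Y4.56 E2.0887
G1 X8.43 Y8.43 E2.3211
G1 X4.56 Y11.02 E2.5534
G1 X0.00 Y11.92 E2.7853
G1 X-4.56 Y11.02 E3.0172
G1 X-8.43 Y8.43 E3.2495
G1 X-11.02 Y4.56 E3.4818
G1 X-11.92 Y0.00 E3.7137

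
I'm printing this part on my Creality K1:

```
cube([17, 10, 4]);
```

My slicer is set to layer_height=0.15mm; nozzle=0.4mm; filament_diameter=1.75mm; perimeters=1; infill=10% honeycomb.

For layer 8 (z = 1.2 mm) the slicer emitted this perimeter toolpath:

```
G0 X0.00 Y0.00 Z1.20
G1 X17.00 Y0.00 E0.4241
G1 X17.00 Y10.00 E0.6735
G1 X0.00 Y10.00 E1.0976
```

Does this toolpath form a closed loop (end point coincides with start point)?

Start point (G0): (0.00, 0.00). End point (last G1): the path does not return to the start — open.

no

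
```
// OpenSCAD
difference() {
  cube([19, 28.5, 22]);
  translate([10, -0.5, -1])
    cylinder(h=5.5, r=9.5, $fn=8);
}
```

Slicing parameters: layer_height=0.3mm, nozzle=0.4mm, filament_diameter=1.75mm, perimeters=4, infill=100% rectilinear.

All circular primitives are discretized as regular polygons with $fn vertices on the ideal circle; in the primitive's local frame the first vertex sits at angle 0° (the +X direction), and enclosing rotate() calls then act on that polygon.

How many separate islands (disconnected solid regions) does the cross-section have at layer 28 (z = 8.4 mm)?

1

At z = 8.4 mm: the cube is present — its section is the full 19×28.5 rectangle; the cylinder at (10, -0.5) is not intersected at this z (z outside [-1, 4.5]); Subtracting the remaining from the first: none of the subtracted shapes is present at this height, so the 19×28.5 cube is unchanged — 1 connected region. Overall, the cross-section is a single solid region. Island count = 1.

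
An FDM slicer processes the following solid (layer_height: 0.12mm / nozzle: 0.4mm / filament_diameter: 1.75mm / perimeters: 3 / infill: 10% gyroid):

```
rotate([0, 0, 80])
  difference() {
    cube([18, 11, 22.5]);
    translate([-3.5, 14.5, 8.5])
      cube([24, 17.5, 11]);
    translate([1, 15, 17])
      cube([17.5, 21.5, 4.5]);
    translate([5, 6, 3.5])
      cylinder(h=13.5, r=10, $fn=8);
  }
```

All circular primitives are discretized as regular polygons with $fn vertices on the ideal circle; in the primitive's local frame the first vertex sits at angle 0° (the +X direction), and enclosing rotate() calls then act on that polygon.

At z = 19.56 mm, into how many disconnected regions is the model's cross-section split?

At z = 19.56 mm: the 18×11 cube contributes its full rectangle; the cube at (-3.5, 14.5) is not intersected at this z (z outside [8.5, 19.5]); the cube at (1, 15) (footprint 17.5×21.5) is included at this height; the cylinder at (5, 6) does not reach this height (z outside [3.5, 17]); Taking the first minus the rest: starting from the 18×11 cube, the 17.5×21.5 cube at (1, 15) misses the remaining region (no effect) — 1 connected region; (rotated 80° about Z; rotation is an isometry so areas/perimeters/island counts are preserved). The result has 1 disconnected region.

1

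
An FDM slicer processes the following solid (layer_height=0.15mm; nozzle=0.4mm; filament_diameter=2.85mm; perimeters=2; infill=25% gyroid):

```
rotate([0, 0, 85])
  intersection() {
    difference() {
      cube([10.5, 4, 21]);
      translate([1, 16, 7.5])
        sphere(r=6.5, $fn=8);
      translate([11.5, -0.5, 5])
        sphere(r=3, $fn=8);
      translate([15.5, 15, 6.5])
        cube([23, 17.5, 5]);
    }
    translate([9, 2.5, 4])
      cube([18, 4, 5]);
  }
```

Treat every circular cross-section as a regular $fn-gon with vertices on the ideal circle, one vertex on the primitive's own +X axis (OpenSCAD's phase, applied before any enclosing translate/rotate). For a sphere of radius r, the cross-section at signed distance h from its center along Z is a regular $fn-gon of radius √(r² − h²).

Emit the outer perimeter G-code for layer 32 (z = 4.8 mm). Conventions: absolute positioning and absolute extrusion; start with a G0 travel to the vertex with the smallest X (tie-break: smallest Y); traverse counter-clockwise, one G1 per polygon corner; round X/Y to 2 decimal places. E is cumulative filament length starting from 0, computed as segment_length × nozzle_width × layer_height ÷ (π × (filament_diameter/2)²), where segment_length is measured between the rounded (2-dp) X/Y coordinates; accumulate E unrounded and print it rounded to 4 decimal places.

G0 X-3.20 Y9.31 Z4.80
G1 X-1.71 Y9.18 E0.0141
G1 X-1.58 Y10.68 E0.0282
G1 X-3.07 Y10.81 E0.0423
G1 X-3.20 Y9.31 E0.0565

At z = 4.8 mm: the cube is present — its section is the full 10.5×4 rectangle; the r=6.5 sphere at (1, 16) slices to a regular 8-gon of circumradius 5.913 (√(r²−h²) with h=2.7 from center); the r=3 sphere at (11.5, -0.5) contributes a regular 8-gon of circumradius √(3²−0.2²) = 2.993; the cube at (15.5, 15) does not reach this height (z outside [6.5, 11.5]); Subtracting the remaining from the first: starting from the 10.5×4 cube, the r=6.5 sphere at (1, 16) misses the remaining region (no effect); the r=3 sphere at (11.5, -0.5) partially overlaps it — only the 2.60 mm² overlap (of its 25.34 mm²) is removed, clipping the outline — 1 connected region; the 18×4 cube at (9, 2.5) contributes its full rectangle; Taking the intersection: the 18×4 cube at (9, 2.5) partially overlaps the result so far; clipping to the common part keeps 2.25 mm² — 1 connected region; (rotated 85° about Z; rotation is an isometry so areas/perimeters/island counts are preserved). The outline is a single polygon with 4 vertices. Extrusion per mm of travel: 0.4 × 0.15 / (π × 1.425²) = 0.009405. Accumulating E over each segment gives final E = 0.0565.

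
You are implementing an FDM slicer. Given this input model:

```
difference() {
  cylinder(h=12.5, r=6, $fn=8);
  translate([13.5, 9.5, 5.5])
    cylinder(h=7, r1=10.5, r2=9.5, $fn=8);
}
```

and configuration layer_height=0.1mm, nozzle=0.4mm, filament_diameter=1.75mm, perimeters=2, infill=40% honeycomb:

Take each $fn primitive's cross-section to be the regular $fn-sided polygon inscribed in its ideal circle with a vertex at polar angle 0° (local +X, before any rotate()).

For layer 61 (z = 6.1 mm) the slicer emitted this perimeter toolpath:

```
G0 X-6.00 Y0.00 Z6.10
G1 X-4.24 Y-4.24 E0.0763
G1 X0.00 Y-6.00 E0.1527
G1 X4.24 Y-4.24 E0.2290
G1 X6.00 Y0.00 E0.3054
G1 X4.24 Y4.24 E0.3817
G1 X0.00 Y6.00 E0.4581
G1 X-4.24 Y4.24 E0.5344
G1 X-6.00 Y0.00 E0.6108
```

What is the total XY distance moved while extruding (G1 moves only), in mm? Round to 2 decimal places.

36.73 mm

Sum the Euclidean lengths of each G1 segment: total = 36.73 mm.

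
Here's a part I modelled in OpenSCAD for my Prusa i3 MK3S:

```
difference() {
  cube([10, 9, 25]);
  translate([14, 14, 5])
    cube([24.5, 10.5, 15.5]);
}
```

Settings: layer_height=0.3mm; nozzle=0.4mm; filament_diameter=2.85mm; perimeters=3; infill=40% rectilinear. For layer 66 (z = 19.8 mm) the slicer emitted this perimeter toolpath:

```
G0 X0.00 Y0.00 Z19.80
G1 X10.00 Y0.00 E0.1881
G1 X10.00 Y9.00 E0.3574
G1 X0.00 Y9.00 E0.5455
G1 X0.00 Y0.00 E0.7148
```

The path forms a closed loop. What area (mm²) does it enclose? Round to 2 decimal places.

90.00 mm²

Apply the shoelace formula to the sequence of (X, Y) vertices; enclosed area = 90.00 mm².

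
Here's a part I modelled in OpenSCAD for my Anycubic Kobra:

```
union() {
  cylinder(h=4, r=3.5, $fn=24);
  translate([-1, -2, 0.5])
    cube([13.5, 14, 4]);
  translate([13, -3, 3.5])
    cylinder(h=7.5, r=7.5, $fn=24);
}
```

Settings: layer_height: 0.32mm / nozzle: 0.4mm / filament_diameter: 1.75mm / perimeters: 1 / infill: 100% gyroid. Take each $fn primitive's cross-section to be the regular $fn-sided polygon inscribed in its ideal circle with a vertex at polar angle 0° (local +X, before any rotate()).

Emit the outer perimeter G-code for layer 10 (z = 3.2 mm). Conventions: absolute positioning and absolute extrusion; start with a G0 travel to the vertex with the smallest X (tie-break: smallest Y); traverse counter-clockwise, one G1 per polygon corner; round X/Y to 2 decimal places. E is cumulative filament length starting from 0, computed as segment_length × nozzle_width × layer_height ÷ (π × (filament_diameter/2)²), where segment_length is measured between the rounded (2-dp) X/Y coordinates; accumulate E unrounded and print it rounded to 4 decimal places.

At z = 3.2 mm: the r=3.5 cylinder gives a regular 24-gon of circumradius 3.5 (constant along its height); the 13.5×14 cube at (-1, -2) contributes its full rectangle; the cylinder at (13, -3) is absent (z outside [3.5, 11]); Merging all regions: the regions partially overlap (shared area 21.50 mm²), so overlapping operands fuse into one piece — 1 connected region. The outline is a single polygon with 19 vertices. Extrusion per mm of travel: 0.4 × 0.32 / (π × 0.875²) = 0.053216. Accumulating E over each segment gives final E = 3.1452.

G0 X-3.50 Y0.00 Z3.20
G1 X-3.38 Y-0.91 E0.0488
G1 X-3.03 Y-1.75 E0.0973
G1 X-2.47 Y-2.47 E0.1458
G1 X-1.75 Y-3.03 E0.1944
G1 X-0.91 Y-3.38 E0.2428
G1 X0.00 Y-3.50 E0.2916
G1 X0.91 Y-3.38 E0.3405
G1 X1.75 Y-3.03 E0.3889
G1 X2.47 Y-2.47 E0.4374
G1 X2.84 Y-2.00 E0.4693
G1 X12.50 Y-2.00 E0.9833
G1 X12.50 Y12.00 E1.7284
G1 X-1.00 Y12.00 E2.4468
G1 X-1.00 Y3.34 E2.9076
G1 X-1.75 Y3.03 E2.9508
G1 X-2.47 Y2.47 E2.9994
G1 X-3.03 Y1.75 E3.0479
G1 X-3.38 Y0.91 E3.0963
G1 X-3.50 Y0.00 E3.1452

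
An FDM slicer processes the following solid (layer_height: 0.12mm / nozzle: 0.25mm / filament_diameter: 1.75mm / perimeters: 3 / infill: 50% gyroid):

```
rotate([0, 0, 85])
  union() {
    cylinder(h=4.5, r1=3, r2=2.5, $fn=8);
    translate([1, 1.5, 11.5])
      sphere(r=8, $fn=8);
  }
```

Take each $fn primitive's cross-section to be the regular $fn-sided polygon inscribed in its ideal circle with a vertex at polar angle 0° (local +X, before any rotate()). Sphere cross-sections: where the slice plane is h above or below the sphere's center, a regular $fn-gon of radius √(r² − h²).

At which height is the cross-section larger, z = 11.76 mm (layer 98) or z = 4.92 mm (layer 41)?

Layer 98 (z = 11.76): the cone is not intersected at this z (z outside [0, 4.5]); the r=8 sphere at (1, 1.5) slices to a regular 8-gon of circumradius 7.996 (√(r²−h²) with h=0.26 from center) (area = (8/2)·7.996²·sin(360°/8) = 180.83 mm²); Taking the union: only the r=8 sphere at (1, 1.5) is present, so the union is just that shape — area = 180.83 mm²; (whole slice rotated 85° about Z — lengths, areas and connectivity unchanged). So its area = 180.83 mm². Layer 41 (z = 4.92): the cone does not reach this height (z outside [0, 4.5]); the sphere at (1, 1.5): section is a regular 8-gon, circumradius = √(r²−h²) = √(8²−6.58²) = 4.550 (area = (8/2)·4.550²·sin(360°/8) = 58.56 mm²); Taking the union: only the r=8 sphere at (1, 1.5) is present, so the union is just that shape — area = 58.56 mm²; (rotated 85° about Z; rotation is an isometry so areas/perimeters/island counts are preserved). So its area = 58.56 mm². Layer 98 is larger (180.83 vs 58.56 mm²).

layer 98 (z = 11.76 mm)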